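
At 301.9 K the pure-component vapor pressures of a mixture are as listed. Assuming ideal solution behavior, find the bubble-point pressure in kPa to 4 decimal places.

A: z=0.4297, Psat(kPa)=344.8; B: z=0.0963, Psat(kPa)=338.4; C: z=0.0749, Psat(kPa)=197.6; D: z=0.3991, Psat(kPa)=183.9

At the bubble point ψ → 0, so ΣzᵢKᵢ = 1 with Kᵢ = Pᵢˢᵃᵗ/P ⇒ P = ΣzᵢPᵢˢᵃᵗ.
P = 0.4297·344.8 + 0.0963·338.4 + 0.0749·197.6 + 0.3991·183.9 = 268.9432 kPa

Pbub = 268.9432 kPa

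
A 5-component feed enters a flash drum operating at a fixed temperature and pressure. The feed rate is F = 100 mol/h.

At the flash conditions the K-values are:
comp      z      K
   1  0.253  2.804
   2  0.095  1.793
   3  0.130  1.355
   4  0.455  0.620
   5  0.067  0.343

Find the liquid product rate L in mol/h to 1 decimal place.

Let ψ = V/F and solve Σ zᵢ(Kᵢ−1)/(1+ψ(Kᵢ−1)) = 0.
g(0) = ΣzᵢKᵢ − 1 = 0.361 and g(1) = 1 − Σzᵢ/Kᵢ = -0.168, so a root lies in (0, 1).
Newton–Raphson from ψ = 0.53:
  ψ = 0.530: g = 0.0412, g' = -0.427 → ψ = 0.626
  ψ = 0.626: g = 0.0007, g' = -0.416 → ψ = 0.628
Converged at ψ = 0.628.
Then V = ψ·F = 0.6280·100 = 62.8 mol/h and L = F − V = 37.2 mol/h.

L = 37.2 mol/h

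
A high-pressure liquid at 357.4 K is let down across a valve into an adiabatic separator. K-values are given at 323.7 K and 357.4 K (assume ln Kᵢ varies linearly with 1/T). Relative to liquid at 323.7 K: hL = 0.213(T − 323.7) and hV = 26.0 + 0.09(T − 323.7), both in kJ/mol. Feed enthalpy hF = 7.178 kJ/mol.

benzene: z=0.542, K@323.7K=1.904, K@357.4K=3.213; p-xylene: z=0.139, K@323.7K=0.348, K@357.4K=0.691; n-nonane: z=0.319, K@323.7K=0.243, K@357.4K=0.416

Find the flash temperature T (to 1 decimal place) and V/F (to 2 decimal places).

T = 324.9 K, V/F = 0.27

Adiabatic flash: solve Rachford–Rice at each trial T, then check hF = ψ·hV(T) + (1−ψ)·hL(T).
  T = 323.7 K: K = (1.904, 0.348, 0.243), RR gives ψ = 0.240, H_out = 6.243 kJ/mol
  T = 357.4 K: K = (3.213, 0.691, 0.416), RR gives ψ = 0.835, H_out = 25.418 kJ/mol
  T = 340.5 K: K = (2.504, 0.498, 0.322), RR gives ψ = 0.556, H_out = 16.884 kJ/mol
  T = 332.1 K: K = (2.191, 0.418, 0.281), RR gives ψ = 0.413, H_out = 12.094 kJ/mol
  T = 327.9 K: K = (2.044, 0.382, 0.261), RR gives ψ = 0.332, H_out = 9.357 kJ/mol
  T = 325.8 K: K = (1.973, 0.365, 0.252), RR gives ψ = 0.288, H_out = 7.857 kJ/mol
Linear interpolation between T = 323.7 (H_out = 6.243) and T = 325.8 (H_out = 7.857) on hF = 7.178 gives T ≈ 324.9 K, at which ψ = 0.27.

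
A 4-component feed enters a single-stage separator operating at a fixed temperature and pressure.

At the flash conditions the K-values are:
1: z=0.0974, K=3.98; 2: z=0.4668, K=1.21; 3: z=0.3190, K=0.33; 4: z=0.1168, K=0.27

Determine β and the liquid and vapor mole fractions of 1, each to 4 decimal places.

Material balance + equilibrium reduce to Σ zᵢ(Kᵢ−1)/(1+β(Kᵢ−1)) = 0.
Check two-phase: ΣzᵢKᵢ = 1.0893 > 1 and Σzᵢ/Kᵢ = 1.8095 > 1, so g(0) = 0.0893 > 0 and g(1) = -0.8095 < 0.
Iterate (Newton) starting at β = 0.5:
  β = 0.5000: g = -0.25039, g' = -0.6345 → β = 0.1054
  β = 0.1054: g = -0.00556, g' = -0.7594 → β = 0.0981
Converged at β = 0.0981.
Compositions from xᵢ = zᵢ/(1+β(Kᵢ−1)), yᵢ = Kᵢxᵢ:
  1: x = 0.0754, y = 0.2999
  2: x = 0.4574, y = 0.5534
  3: x = 0.3415, y = 0.1127
  4: x = 0.1258, y = 0.0340

β = 0.0981, x_1 = 0.0754, y_1 = 0.2999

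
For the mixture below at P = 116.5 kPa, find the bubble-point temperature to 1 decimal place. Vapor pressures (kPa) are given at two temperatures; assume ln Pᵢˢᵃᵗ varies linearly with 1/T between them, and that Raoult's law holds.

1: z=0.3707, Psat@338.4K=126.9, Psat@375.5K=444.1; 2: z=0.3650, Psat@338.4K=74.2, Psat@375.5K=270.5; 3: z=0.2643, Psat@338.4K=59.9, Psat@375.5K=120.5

Bubble-point temperature: ΣzᵢPᵢˢᵃᵗ(T) = P. Interpolate ln Pᵢˢᵃᵗ = aᵢ + bᵢ/T.
  T = 338.4 K: ΣzᵢPᵢˢᵃᵗ = 89.96 kPa
  T = 375.5 K: ΣzᵢPᵢˢᵃᵗ = 295.21 kPa
  T = 356.9 K: ΣzᵢPᵢˢᵃᵗ = 166.99 kPa
  T = 347.6 K: ΣzᵢPᵢˢᵃᵗ = 123.19 kPa
  T = 343.0 K: ΣzᵢPᵢˢᵃᵗ = 105.45 kPa
  T = 345.3 K: ΣzᵢPᵢˢᵃᵗ = 114.02 kPa
Interpolating between 345.3 K and 347.6 K gives T ≈ 345.9 K.

T = 345.9 K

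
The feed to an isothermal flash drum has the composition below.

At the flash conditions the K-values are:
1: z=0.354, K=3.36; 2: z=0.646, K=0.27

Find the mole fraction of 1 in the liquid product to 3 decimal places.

x_1 = 0.236

Binary case is linear: z₁(K₁−1)(1+ψ(K₂−1)) + z₂(K₂−1)(1+ψ(K₁−1)) = 0
⇒ ψ = [z₁(K₁−1)+z₂(K₂−1)] / [−(K₁−1)(K₂−1)] = 0.3639/1.7228 = 0.211
Compositions from xᵢ = zᵢ/(1+ψ(Kᵢ−1)), yᵢ = Kᵢxᵢ:
  1: x = 0.236, y = 0.794
  2: x = 0.764, y = 0.206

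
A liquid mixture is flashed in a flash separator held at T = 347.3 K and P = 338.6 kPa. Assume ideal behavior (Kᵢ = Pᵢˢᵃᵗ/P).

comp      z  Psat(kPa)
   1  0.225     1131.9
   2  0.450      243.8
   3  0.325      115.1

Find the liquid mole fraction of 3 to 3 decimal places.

Raoult's law: Kᵢ = Pᵢˢᵃᵗ/P = Pᵢˢᵃᵗ/338.6.
  K_1 = 1131.9/338.6 = 3.34288, K_2 = 243.8/338.6 = 0.72002, K_3 = 115.1/338.6 = 0.33993
Rachford–Rice: g(ψ) = Σ zᵢ(Kᵢ−1)/(1+ψ(Kᵢ−1)) = 0.
Feasibility: ΣzᵢKᵢ = 1.187, Σzᵢ/Kᵢ = 1.648 — both > 1, two phases present.
Newton–Raphson from ψ = 0.5:
  ψ = 0.500: g = -0.2239, g' = -0.625 → ψ = 0.142
  ψ = 0.142: g = 0.0279, g' = -0.907 → ψ = 0.172
  ψ = 0.172: g = 0.0010, g' = -0.846 → ψ = 0.174
Converged at ψ = 0.174.
Compositions from xᵢ = zᵢ/(1+ψ(Kᵢ−1)), yᵢ = Kᵢxᵢ:
  1: x = 0.160, y = 0.535
  2: x = 0.473, y = 0.341
  3: x = 0.367, y = 0.125

x_3 = 0.367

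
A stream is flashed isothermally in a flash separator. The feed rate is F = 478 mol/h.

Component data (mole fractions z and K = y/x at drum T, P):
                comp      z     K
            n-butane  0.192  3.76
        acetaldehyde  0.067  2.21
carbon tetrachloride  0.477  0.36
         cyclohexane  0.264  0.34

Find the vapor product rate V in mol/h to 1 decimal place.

V = 39.0 mol/h

Material balance + equilibrium reduce to Σ zᵢ(Kᵢ−1)/(1+V/F(Kᵢ−1)) = 0.
Check two-phase: ΣzᵢKᵢ = 1.131 > 1 and Σzᵢ/Kᵢ = 2.183 > 1, so g(0) = 0.131 > 0 and g(1) = -1.183 < 0.
Iterate (Newton) starting at V/F = 0.5:
  V/F = 0.500: g = -0.4358, g' = -0.975 → V/F = 0.053
  V/F = 0.053: g = 0.0419, g' = -1.533 → V/F = 0.080
  V/F = 0.080: g = 0.0018, g' = -1.407 → V/F = 0.082
Converged at V/F = 0.082.
Then V = V/F·F = 0.0816·478 = 39.0 mol/h and L = F − V = 439.0 mol/h.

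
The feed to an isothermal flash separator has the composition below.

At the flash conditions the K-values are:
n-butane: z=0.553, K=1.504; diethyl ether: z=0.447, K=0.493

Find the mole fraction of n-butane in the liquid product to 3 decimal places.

Binary case is linear: z₁(K₁−1)(1+ψ(K₂−1)) + z₂(K₂−1)(1+ψ(K₁−1)) = 0
⇒ ψ = [z₁(K₁−1)+z₂(K₂−1)] / [−(K₁−1)(K₂−1)] = 0.0521/0.2555 = 0.204
Compositions from xᵢ = zᵢ/(1+ψ(Kᵢ−1)), yᵢ = Kᵢxᵢ:
  n-butane: x = 0.501, y = 0.754
  diethyl ether: x = 0.499, y = 0.246

x_n-butane = 0.501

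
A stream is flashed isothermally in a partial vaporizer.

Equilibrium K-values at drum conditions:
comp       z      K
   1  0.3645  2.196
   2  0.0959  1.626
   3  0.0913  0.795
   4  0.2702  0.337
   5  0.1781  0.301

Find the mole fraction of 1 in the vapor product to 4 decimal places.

y_1 = 0.6143

Rachford–Rice: g(β) = Σ zᵢ(Kᵢ−1)/(1+β(Kᵢ−1)) = 0.
Check two-phase: ΣzᵢKᵢ = 1.1736 > 1 and Σzᵢ/Kᵢ = 1.7333 > 1, so g(0) = 0.1736 > 0 and g(1) = -0.7333 < 0.
Iterate (Newton) starting at β = 0.34:
  β = 0.3400: g = -0.05528, g' = -0.6412 → β = 0.2538
  β = 0.2538: g = -0.00023, g' = -0.6394 → β = 0.2534
Converged at β = 0.2534.
Compositions from xᵢ = zᵢ/(1+β(Kᵢ−1)), yᵢ = Kᵢxᵢ:
  1: x = 0.2797, y = 0.6143
  2: x = 0.0828, y = 0.1346
  3: x = 0.0963, y = 0.0766
  4: x = 0.3248, y = 0.1094
  5: x = 0.2164, y = 0.0651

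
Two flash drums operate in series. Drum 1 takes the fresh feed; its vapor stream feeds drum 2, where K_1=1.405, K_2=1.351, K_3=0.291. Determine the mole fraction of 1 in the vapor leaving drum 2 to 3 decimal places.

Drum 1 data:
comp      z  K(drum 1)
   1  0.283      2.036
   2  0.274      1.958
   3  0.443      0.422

y_1 (drum 2) = 0.465

Drum 1:
Material balance + equilibrium reduce to Σ zᵢ(Kᵢ−1)/(1+ψ₁(Kᵢ−1)) = 0.
Feasibility: ΣzᵢKᵢ = 1.300, Σzᵢ/Kᵢ = 1.329 — both > 1, two phases present.
Newton–Raphson from ψ₁ = 0.56:
  ψ₁ = 0.560: g = -0.0222, g' = -0.552 → ψ₁ = 0.520
  ψ₁ = 0.520: g = -0.0002, g' = -0.543 → ψ₁ = 0.519
Converged at ψ₁ = 0.519.
Drum-1 compositions:
  1: x = 0.184, y = 0.375
  2: x = 0.183, y = 0.358
  3: x = 0.633, y = 0.267
Drum-2 feed = drum-1 vapor: z₂ = (0.3746, 0.3582, 0.2671).
Drum 2:
Rachford–Rice: g(ψ₂) = Σ zᵢ(Kᵢ−1)/(1+ψ₂(Kᵢ−1)) = 0.
Check two-phase: ΣzᵢKᵢ = 1.088 > 1 and Σzᵢ/Kᵢ = 1.450 > 1, so g(0) = 0.088 > 0 and g(1) = -0.450 < 0.
Newton–Raphson from ψ₂ = 0.5:
  ψ₂ = 0.500: g = -0.0603, g' = -0.397 → ψ₂ = 0.348
  ψ₂ = 0.348: g = -0.0064, g' = -0.319 → ψ₂ = 0.328
Converged at ψ₂ = 0.328.
  1: x = 0.331, y = 0.465
  2: x = 0.321, y = 0.434
  3: x = 0.348, y = 0.101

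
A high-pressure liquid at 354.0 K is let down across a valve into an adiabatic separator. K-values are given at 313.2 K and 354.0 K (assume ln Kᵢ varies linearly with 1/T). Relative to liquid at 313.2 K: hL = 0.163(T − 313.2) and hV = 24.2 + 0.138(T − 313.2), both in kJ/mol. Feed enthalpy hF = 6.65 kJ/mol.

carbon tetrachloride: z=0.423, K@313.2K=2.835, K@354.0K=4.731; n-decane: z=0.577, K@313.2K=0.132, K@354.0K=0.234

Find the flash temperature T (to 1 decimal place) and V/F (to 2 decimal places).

Adiabatic flash: solve Rachford–Rice at each trial T, then check hF = ψ·hV(T) + (1−ψ)·hL(T).
  T = 313.2 K: K = (2.835, 0.132), RR gives ψ = 0.173, H_out = 4.184 kJ/mol
  T = 354.0 K: K = (4.731, 0.234), RR gives ψ = 0.398, H_out = 15.866 kJ/mol
  T = 333.6 K: K = (3.720, 0.179), RR gives ψ = 0.303, H_out = 10.503 kJ/mol
  T = 323.4 K: K = (3.261, 0.154), RR gives ψ = 0.245, H_out = 7.531 kJ/mol
  T = 318.3 K: K = (3.044, 0.143), RR gives ψ = 0.211, H_out = 5.917 kJ/mol
  T = 320.9 K: K = (3.154, 0.149), RR gives ψ = 0.229, H_out = 6.753 kJ/mol
  T = 319.6 K: K = (3.099, 0.146), RR gives ψ = 0.220, H_out = 6.339 kJ/mol
Linear interpolation between T = 319.6 (H_out = 6.339) and T = 320.9 (H_out = 6.753) on hF = 6.65 gives T ≈ 320.6 K, at which ψ = 0.23.

T = 320.6 K, V/F = 0.23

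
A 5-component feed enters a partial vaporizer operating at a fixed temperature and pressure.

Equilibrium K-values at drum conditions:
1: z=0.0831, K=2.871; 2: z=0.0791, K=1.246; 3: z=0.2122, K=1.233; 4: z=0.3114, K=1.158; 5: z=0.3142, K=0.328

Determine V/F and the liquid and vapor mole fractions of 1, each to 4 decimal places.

V/F = 0.1532, x_1 = 0.0646, y_1 = 0.1854

Iterate (Newton) starting at V/F = 0.5:
  V/F = 0.5000: g = -0.13045, g' = -0.4192 → V/F = 0.1888
  V/F = 0.1888: g = -0.01320, g' = -0.3672 → V/F = 0.1529
  V/F = 0.1529: g = 0.00012, g' = -0.3747 → V/F = 0.1532
Converged at V/F = 0.1532.
Compositions from xᵢ = zᵢ/(1+V/F(Kᵢ−1)), yᵢ = Kᵢxᵢ:
  1: x = 0.0646, y = 0.1854
  2: x = 0.0762, y = 0.0950
  3: x = 0.2049, y = 0.2526
  4: x = 0.3040, y = 0.3521
  5: x = 0.3503, y = 0.1149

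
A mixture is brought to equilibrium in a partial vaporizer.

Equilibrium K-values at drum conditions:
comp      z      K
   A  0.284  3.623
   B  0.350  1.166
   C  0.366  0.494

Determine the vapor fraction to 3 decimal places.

ψ = 0.759

Rachford–Rice: g(ψ) = Σ zᵢ(Kᵢ−1)/(1+ψ(Kᵢ−1)) = 0.
Feasibility: ΣzᵢKᵢ = 1.618, Σzᵢ/Kᵢ = 1.119 — both > 1, two phases present.
Newton–Raphson from ψ = 0.5:
  ψ = 0.500: g = 0.1280, g' = -0.542 → ψ = 0.736
  ψ = 0.736: g = 0.0108, g' = -0.473 → ψ = 0.759
Converged at ψ = 0.759.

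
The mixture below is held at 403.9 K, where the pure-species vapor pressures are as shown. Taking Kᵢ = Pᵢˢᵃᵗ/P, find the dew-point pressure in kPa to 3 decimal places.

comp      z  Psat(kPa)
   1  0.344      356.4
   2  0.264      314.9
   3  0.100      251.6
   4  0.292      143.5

At the dew point ψ → 1, so Σzᵢ/Kᵢ = 1 with Kᵢ = Pᵢˢᵃᵗ/P ⇒ 1/P = Σzᵢ/Pᵢˢᵃᵗ.
1/P = 0.344/356.4 + 0.264/314.9 + 0.100/251.6 + 0.292/143.5 = 0.004236 ⇒ P = 236.079 kPa

Pdew = 236.079 kPa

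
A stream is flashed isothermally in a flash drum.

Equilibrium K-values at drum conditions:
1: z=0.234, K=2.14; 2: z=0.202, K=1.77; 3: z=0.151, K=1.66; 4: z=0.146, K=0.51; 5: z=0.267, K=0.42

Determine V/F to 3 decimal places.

Material balance + equilibrium reduce to Σ zᵢ(Kᵢ−1)/(1+V/F(Kᵢ−1)) = 0.
g(0) = ΣzᵢKᵢ − 1 = 0.296 and g(1) = 1 − Σzᵢ/Kᵢ = -0.236, so a root lies in (0, 1).
Newton–Raphson from V/F = 0.47:
  V/F = 0.470: g = 0.0581, g' = -0.461 → V/F = 0.596
  V/F = 0.596: g = -0.0008, g' = -0.478 → V/F = 0.594
Converged at V/F = 0.594.

V/F = 0.594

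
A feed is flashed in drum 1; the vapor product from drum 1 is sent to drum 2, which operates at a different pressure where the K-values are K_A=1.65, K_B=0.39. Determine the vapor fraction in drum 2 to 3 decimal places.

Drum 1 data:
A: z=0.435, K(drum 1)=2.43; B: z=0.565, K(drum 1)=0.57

V/F (drum 2) = 0.247

Drum 1:
Material balance + equilibrium reduce to Σ zᵢ(Kᵢ−1)/(1+ψ₁(Kᵢ−1)) = 0.
Check two-phase: ΣzᵢKᵢ = 1.379 > 1 and Σzᵢ/Kᵢ = 1.170 > 1, so g(0) = 0.379 > 0 and g(1) = -0.170 < 0.
Iterate (Newton) starting at ψ₁ = 0.5:
  ψ₁ = 0.500: g = 0.0532, g' = -0.472 → ψ₁ = 0.613
  ψ₁ = 0.613: g = 0.0017, g' = -0.445 → ψ₁ = 0.617
Converged at ψ₁ = 0.617.
Drum-1 compositions:
  A: x = 0.231, y = 0.562
  B: x = 0.769, y = 0.438
Drum-2 feed = drum-1 vapor: z₂ = (0.5618, 0.4382).
Drum 2:
Material balance + equilibrium reduce to Σ zᵢ(Kᵢ−1)/(1+ψ₂(Kᵢ−1)) = 0.
Check two-phase: ΣzᵢKᵢ = 1.098 > 1 and Σzᵢ/Kᵢ = 1.464 > 1, so g(0) = 0.098 > 0 and g(1) = -0.464 < 0.
Binary case is linear: z₁(K₁−1)(1+ψ₂(K₂−1)) + z₂(K₂−1)(1+ψ₂(K₁−1)) = 0
⇒ ψ₂ = [z₁(K₁−1)+z₂(K₂−1)] / [−(K₁−1)(K₂−1)] = 0.0978/0.3965 = 0.247
  A: x = 0.484, y = 0.799
  B: x = 0.516, y = 0.201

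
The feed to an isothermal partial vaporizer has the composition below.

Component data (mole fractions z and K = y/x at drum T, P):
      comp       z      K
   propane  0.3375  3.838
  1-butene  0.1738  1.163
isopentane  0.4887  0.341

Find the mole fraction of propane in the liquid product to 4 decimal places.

x_propane = 0.1503

Rachford–Rice: g(ψ) = Σ zᵢ(Kᵢ−1)/(1+ψ(Kᵢ−1)) = 0.
Feasibility: ΣzᵢKᵢ = 1.6641, Σzᵢ/Kᵢ = 1.6705 — both > 1, two phases present.
Iterate (Newton) starting at ψ = 0.36:
  ψ = 0.3600: g = 0.07831, g' = -1.0340 → ψ = 0.4357
  ψ = 0.4357: g = 0.00291, g' = -0.9651 → ψ = 0.4388
Converged at ψ = 0.4388.
Compositions from xᵢ = zᵢ/(1+ψ(Kᵢ−1)), yᵢ = Kᵢxᵢ:
  propane: x = 0.1503, y = 0.5769
  1-butene: x = 0.1622, y = 0.1886
  isopentane: x = 0.6875, y = 0.2344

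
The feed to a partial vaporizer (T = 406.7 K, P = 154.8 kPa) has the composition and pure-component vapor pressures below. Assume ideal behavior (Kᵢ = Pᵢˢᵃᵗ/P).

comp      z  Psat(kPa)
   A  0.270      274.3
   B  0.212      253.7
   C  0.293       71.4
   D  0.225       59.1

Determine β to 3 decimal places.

Raoult's law: Kᵢ = Pᵢˢᵃᵗ/P = Pᵢˢᵃᵗ/154.8.
  K_A = 274.3/154.8 = 1.77196, K_B = 253.7/154.8 = 1.63889, K_C = 71.4/154.8 = 0.46124, K_D = 59.1/154.8 = 0.38178
Let β = V/F and solve Σ zᵢ(Kᵢ−1)/(1+β(Kᵢ−1)) = 0.
g(0) = ΣzᵢKᵢ − 1 = 0.047 and g(1) = 1 − Σzᵢ/Kᵢ = -0.506, so a root lies in (0, 1).
Newton–Raphson from β = 0.5:
  β = 0.500: g = -0.1644, g' = -0.473 → β = 0.152
  β = 0.152: g = -0.0157, g' = -0.406 → β = 0.114
Converged at β = 0.114.

β = 0.114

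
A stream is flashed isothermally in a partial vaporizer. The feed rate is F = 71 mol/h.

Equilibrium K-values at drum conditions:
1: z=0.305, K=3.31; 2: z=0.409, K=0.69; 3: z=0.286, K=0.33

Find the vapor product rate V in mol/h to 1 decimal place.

V = 24.6 mol/h

Newton iteration, V/F⁰ = 0.44:
  V/F = 0.440: g = -0.0691, g' = -0.711 → V/F = 0.343
  V/F = 0.343: g = 0.0026, g' = -0.772 → V/F = 0.346
Converged at V/F = 0.346.
Then V = V/F·F = 0.3461·71 = 24.6 mol/h and L = F − V = 46.4 mol/h.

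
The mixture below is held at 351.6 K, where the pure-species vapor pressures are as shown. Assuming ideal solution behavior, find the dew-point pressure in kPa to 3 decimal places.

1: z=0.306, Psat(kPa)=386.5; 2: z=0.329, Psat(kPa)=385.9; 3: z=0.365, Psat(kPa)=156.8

At the dew point ψ → 1, so Σzᵢ/Kᵢ = 1 with Kᵢ = Pᵢˢᵃᵗ/P ⇒ 1/P = Σzᵢ/Pᵢˢᵃᵗ.
1/P = 0.306/386.5 + 0.329/385.9 + 0.365/156.8 = 0.003972 ⇒ P = 251.757 kPa

Pdew = 251.757 kPa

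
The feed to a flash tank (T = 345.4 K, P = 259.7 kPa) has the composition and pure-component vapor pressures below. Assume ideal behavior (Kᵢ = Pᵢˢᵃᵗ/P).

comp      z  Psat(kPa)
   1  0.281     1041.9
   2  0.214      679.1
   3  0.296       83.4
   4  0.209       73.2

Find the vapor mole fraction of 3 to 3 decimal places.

y_3 = 0.143

Raoult's law: Kᵢ = Pᵢˢᵃᵗ/P = Pᵢˢᵃᵗ/259.7.
  K_1 = 1041.9/259.7 = 4.01194, K_2 = 679.1/259.7 = 2.61494, K_3 = 83.4/259.7 = 0.32114, K_4 = 73.2/259.7 = 0.28186
Rachford–Rice: g(ψ) = Σ zᵢ(Kᵢ−1)/(1+ψ(Kᵢ−1)) = 0.
Check two-phase: ΣzᵢKᵢ = 1.841 > 1 and Σzᵢ/Kᵢ = 1.815 > 1, so g(0) = 0.841 > 0 and g(1) = -0.815 < 0.
Newton iteration, ψ⁰ = 0.56:
  ψ = 0.560: g = -0.0787, g' = -1.164 → ψ = 0.492
Converged at ψ = 0.492.
Compositions from xᵢ = zᵢ/(1+ψ(Kᵢ−1)), yᵢ = Kᵢxᵢ:
  1: x = 0.113, y = 0.454
  2: x = 0.119, y = 0.312
  3: x = 0.444, y = 0.143
  4: x = 0.323, y = 0.091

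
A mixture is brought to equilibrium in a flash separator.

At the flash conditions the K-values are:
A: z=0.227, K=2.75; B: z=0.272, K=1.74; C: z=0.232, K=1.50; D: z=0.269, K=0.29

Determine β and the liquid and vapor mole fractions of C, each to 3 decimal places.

β = 0.722, x_C = 0.170, y_C = 0.256

Rachford–Rice: g(β) = Σ zᵢ(Kᵢ−1)/(1+β(Kᵢ−1)) = 0.
g(0) = ΣzᵢKᵢ − 1 = 0.524 and g(1) = 1 − Σzᵢ/Kᵢ = -0.321, so a root lies in (0, 1).
Newton–Raphson from β = 0.45:
  β = 0.450: g = 0.1873, g' = -0.633 → β = 0.746
  β = 0.746: g = -0.0195, g' = -0.836 → β = 0.723
  β = 0.723: g = -0.0004, g' = -0.802 → β = 0.722
Converged at β = 0.722.
Compositions from xᵢ = zᵢ/(1+β(Kᵢ−1)), yᵢ = Kᵢxᵢ:
  A: x = 0.100, y = 0.276
  B: x = 0.177, y = 0.308
  C: x = 0.170, y = 0.256
  D: x = 0.552, y = 0.160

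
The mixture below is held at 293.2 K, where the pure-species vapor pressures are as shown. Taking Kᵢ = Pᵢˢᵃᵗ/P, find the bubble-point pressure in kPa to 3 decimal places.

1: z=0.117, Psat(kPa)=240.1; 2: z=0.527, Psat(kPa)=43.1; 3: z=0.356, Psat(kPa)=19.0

At the bubble point ψ → 0, so ΣzᵢKᵢ = 1 with Kᵢ = Pᵢˢᵃᵗ/P ⇒ P = ΣzᵢPᵢˢᵃᵗ.
P = 0.117·240.1 + 0.527·43.1 + 0.356·19.0 = 57.569 kPa

Pbub = 57.569 kPa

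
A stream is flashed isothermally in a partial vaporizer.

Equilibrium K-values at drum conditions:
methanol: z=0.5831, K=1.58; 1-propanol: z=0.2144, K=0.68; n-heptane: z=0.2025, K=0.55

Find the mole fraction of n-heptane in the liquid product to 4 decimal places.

x_n-heptane = 0.3130

Material balance + equilibrium reduce to Σ zᵢ(Kᵢ−1)/(1+ψ(Kᵢ−1)) = 0.
Check two-phase: ΣzᵢKᵢ = 1.1785 > 1 and Σzᵢ/Kᵢ = 1.0525 > 1, so g(0) = 0.1785 > 0 and g(1) = -0.0525 < 0.
Newton iteration, ψ⁰ = 0.5:
  ψ = 0.5000: g = 0.06291, g' = -0.2173 → ψ = 0.7896
  ψ = 0.7896: g = -0.00118, g' = -0.2303 → ψ = 0.7844
Converged at ψ = 0.7844.
Compositions from xᵢ = zᵢ/(1+ψ(Kᵢ−1)), yᵢ = Kᵢxᵢ:
  methanol: x = 0.4008, y = 0.6332
  1-propanol: x = 0.2863, y = 0.1947
  n-heptane: x = 0.3130, y = 0.1721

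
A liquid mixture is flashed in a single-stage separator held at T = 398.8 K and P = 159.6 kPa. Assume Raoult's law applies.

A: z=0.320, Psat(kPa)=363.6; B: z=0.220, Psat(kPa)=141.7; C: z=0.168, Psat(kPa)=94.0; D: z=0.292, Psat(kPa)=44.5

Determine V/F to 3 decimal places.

V/F = 0.164

Raoult's law: Kᵢ = Pᵢˢᵃᵗ/P = Pᵢˢᵃᵗ/159.6.
  K_A = 363.6/159.6 = 2.27820, K_B = 141.7/159.6 = 0.88784, K_C = 94.0/159.6 = 0.58897, K_D = 44.5/159.6 = 0.27882
Material balance + equilibrium reduce to Σ zᵢ(Kᵢ−1)/(1+V/F(Kᵢ−1)) = 0.
Check two-phase: ΣzᵢKᵢ = 1.105 > 1 and Σzᵢ/Kᵢ = 1.721 > 1, so g(0) = 0.105 > 0 and g(1) = -0.721 < 0.
Iterate (Newton) starting at V/F = 0.5:
  V/F = 0.500: g = -0.1929, g' = -0.614 → V/F = 0.186
  V/F = 0.186: g = -0.0127, g' = -0.580 → V/F = 0.164
Converged at V/F = 0.164.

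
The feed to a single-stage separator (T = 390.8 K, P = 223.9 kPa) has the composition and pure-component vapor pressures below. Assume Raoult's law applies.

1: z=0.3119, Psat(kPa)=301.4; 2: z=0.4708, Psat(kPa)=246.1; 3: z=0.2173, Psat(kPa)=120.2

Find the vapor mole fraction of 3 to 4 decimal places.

Raoult's law: Kᵢ = Pᵢˢᵃᵗ/P = Pᵢˢᵃᵗ/223.9.
  K_1 = 301.4/223.9 = 1.346137, K_2 = 246.1/223.9 = 1.099151, K_3 = 120.2/223.9 = 0.536847
Rachford–Rice: g(ψ) = Σ zᵢ(Kᵢ−1)/(1+ψ(Kᵢ−1)) = 0.
Check two-phase: ΣzᵢKᵢ = 1.0540 > 1 and Σzᵢ/Kᵢ = 1.0648 > 1, so g(0) = 0.0540 > 0 and g(1) = -0.0648 < 0.
Newton–Raphson from ψ = 0.49:
  ψ = 0.4900: g = 0.00663, g' = -0.1095 → ψ = 0.5506
  ψ = 0.5506: g = -0.00015, g' = -0.1145 → ψ = 0.5493
Converged at ψ = 0.5493.
Compositions from xᵢ = zᵢ/(1+ψ(Kᵢ−1)), yᵢ = Kᵢxᵢ:
  1: x = 0.2621, y = 0.3528
  2: x = 0.4465, y = 0.4908
  3: x = 0.2914, y = 0.1565

y_3 = 0.1565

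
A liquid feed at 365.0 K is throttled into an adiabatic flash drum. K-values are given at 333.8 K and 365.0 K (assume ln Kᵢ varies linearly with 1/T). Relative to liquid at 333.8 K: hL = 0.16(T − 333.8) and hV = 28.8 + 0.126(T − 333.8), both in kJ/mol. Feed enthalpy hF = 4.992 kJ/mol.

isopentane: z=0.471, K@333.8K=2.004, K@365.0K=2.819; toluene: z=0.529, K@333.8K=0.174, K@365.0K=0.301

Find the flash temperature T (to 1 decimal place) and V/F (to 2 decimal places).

Adiabatic flash: solve Rachford–Rice at each trial T, then check hF = ψ·hV(T) + (1−ψ)·hL(T).
  T = 333.8 K: K = (2.004, 0.174), RR gives ψ = 0.043, H_out = 1.248 kJ/mol
  T = 365.0 K: K = (2.819, 0.301), RR gives ψ = 0.383, H_out = 15.616 kJ/mol
  T = 349.4 K: K = (2.395, 0.232), RR gives ψ = 0.234, H_out = 9.106 kJ/mol
  T = 341.6 K: K = (2.195, 0.201), RR gives ψ = 0.147, H_out = 5.449 kJ/mol
  T = 337.7 K: K = (2.099, 0.187), RR gives ψ = 0.098, H_out = 3.435 kJ/mol
  T = 339.6 K: K = (2.145, 0.194), RR gives ψ = 0.123, H_out = 4.435 kJ/mol
Linear interpolation between T = 339.6 (H_out = 4.435) and T = 341.6 (H_out = 5.449) on hF = 4.992 gives T ≈ 340.7 K, at which ψ = 0.14.

T = 340.7 K, V/F = 0.14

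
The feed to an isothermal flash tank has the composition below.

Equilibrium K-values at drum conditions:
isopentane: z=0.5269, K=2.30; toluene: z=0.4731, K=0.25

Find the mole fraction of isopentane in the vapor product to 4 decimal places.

Rachford–Rice: g(ψ) = Σ zᵢ(Kᵢ−1)/(1+ψ(Kᵢ−1)) = 0.
g(0) = ΣzᵢKᵢ − 1 = 0.3301 and g(1) = 1 − Σzᵢ/Kᵢ = -1.1215, so a root lies in (0, 1).
Binary case is linear: z₁(K₁−1)(1+ψ(K₂−1)) + z₂(K₂−1)(1+ψ(K₁−1)) = 0
⇒ ψ = [z₁(K₁−1)+z₂(K₂−1)] / [−(K₁−1)(K₂−1)] = 0.33014/0.97500 = 0.3386
Compositions from xᵢ = zᵢ/(1+ψ(Kᵢ−1)), yᵢ = Kᵢxᵢ:
  isopentane: x = 0.3659, y = 0.8415
  toluene: x = 0.6341, y = 0.1585

y_isopentane = 0.8415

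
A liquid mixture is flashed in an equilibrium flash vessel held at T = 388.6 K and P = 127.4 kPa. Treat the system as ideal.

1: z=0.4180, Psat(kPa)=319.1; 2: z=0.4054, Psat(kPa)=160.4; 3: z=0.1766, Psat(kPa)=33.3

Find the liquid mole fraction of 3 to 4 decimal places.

Raoult's law: Kᵢ = Pᵢˢᵃᵗ/P = Pᵢˢᵃᵗ/127.4.
  K_1 = 319.1/127.4 = 2.504710, K_2 = 160.4/127.4 = 1.259027, K_3 = 33.3/127.4 = 0.261381
Material balance + equilibrium reduce to Σ zᵢ(Kᵢ−1)/(1+ψ(Kᵢ−1)) = 0.
Feasibility: ΣzᵢKᵢ = 1.6035, Σzᵢ/Kᵢ = 1.1645 — both > 1, two phases present.
Newton iteration, ψ⁰ = 0.3:
  ψ = 0.3000: g = 0.36322, g' = -0.6317 → ψ = 0.8750
  ψ = 0.8750: g = -0.01166, g' = -0.9645 → ψ = 0.8629
  ψ = 0.8629: g = -0.00021, g' = -0.9299 → ψ = 0.8627
Converged at ψ = 0.8627.
Compositions from xᵢ = zᵢ/(1+ψ(Kᵢ−1)), yᵢ = Kᵢxᵢ:
  1: x = 0.1819, y = 0.4556
  2: x = 0.3314, y = 0.4172
  3: x = 0.4868, y = 0.1272

x_3 = 0.4868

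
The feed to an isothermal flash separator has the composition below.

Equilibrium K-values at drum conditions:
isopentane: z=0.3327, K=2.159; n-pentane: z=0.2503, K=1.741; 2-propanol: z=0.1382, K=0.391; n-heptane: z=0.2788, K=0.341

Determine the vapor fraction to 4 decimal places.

ψ = 0.4750

Rachford–Rice: g(ψ) = Σ zᵢ(Kᵢ−1)/(1+ψ(Kᵢ−1)) = 0.
Check two-phase: ΣzᵢKᵢ = 1.3032 > 1 and Σzᵢ/Kᵢ = 1.4689 > 1, so g(0) = 0.3032 > 0 and g(1) = -0.4689 < 0.
Newton iteration, ψ⁰ = 0.5:
  ψ = 0.5000: g = -0.01557, g' = -0.6276 → ψ = 0.4752
  ψ = 0.4752: g = -0.00011, g' = -0.6192 → ψ = 0.4750
Converged at ψ = 0.4750.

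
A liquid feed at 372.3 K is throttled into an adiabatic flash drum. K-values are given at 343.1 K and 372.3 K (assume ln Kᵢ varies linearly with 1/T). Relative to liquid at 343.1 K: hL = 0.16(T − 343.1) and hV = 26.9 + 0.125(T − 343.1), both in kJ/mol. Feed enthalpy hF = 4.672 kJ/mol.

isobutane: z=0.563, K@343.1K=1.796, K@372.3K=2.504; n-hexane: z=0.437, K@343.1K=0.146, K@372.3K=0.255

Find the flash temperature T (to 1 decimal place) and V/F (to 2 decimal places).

T = 345.9 K, V/F = 0.16

Adiabatic flash: solve Rachford–Rice at each trial T, then check hF = ψ·hV(T) + (1−ψ)·hL(T).
  T = 343.1 K: K = (1.796, 0.146), RR gives ψ = 0.110, H_out = 2.966 kJ/mol
  T = 372.3 K: K = (2.504, 0.255), RR gives ψ = 0.465, H_out = 16.709 kJ/mol
  T = 357.7 K: K = (2.135, 0.195), RR gives ψ = 0.315, H_out = 10.636 kJ/mol
  T = 350.4 K: K = (1.962, 0.169), RR gives ψ = 0.223, H_out = 7.120 kJ/mol
  T = 346.8 K: K = (1.879, 0.158), RR gives ψ = 0.171, H_out = 5.173 kJ/mol
  T = 345.0 K: K = (1.838, 0.152), RR gives ψ = 0.143, H_out = 4.129 kJ/mol
Linear interpolation between T = 345.0 (H_out = 4.129) and T = 346.8 (H_out = 5.173) on hF = 4.672 gives T ≈ 345.9 K, at which ψ = 0.16.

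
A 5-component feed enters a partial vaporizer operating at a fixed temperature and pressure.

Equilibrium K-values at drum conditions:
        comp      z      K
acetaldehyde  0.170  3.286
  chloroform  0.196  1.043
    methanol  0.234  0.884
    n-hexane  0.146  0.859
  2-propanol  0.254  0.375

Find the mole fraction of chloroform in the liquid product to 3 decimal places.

x_chloroform = 0.194

Newton iteration, ψ⁰ = 0.5:
  ψ = 0.500: g = -0.0923, g' = -0.411 → ψ = 0.275
  ψ = 0.275: g = 0.0057, g' = -0.486 → ψ = 0.287
Converged at ψ = 0.287.
Compositions from xᵢ = zᵢ/(1+ψ(Kᵢ−1)), yᵢ = Kᵢxᵢ:
  acetaldehyde: x = 0.103, y = 0.337
  chloroform: x = 0.194, y = 0.202
  methanol: x = 0.242, y = 0.214
  n-hexane: x = 0.152, y = 0.131
  2-propanol: x = 0.310, y = 0.116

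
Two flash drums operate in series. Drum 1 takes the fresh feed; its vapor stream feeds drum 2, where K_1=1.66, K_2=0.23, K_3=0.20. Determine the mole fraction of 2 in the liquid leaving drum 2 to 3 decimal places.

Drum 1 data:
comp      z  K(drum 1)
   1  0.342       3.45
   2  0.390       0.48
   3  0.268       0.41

Drum 1:
Material balance + equilibrium reduce to Σ zᵢ(Kᵢ−1)/(1+ψ₁(Kᵢ−1)) = 0.
Feasibility: ΣzᵢKᵢ = 1.477, Σzᵢ/Kᵢ = 1.565 — both > 1, two phases present.
Iterate (Newton) starting at ψ₁ = 0.34:
  ψ₁ = 0.340: g = 0.0130, g' = -0.913 → ψ₁ = 0.354
Converged at ψ₁ = 0.354.
Drum-1 compositions:
  1: x = 0.183, y = 0.632
  2: x = 0.478, y = 0.229
  3: x = 0.339, y = 0.139
Drum-2 feed = drum-1 vapor: z₂ = (0.6316, 0.2295, 0.1389).
Drum 2:
Rachford–Rice: g(ψ₂) = Σ zᵢ(Kᵢ−1)/(1+ψ₂(Kᵢ−1)) = 0.
Check two-phase: ΣzᵢKᵢ = 1.129 > 1 and Σzᵢ/Kᵢ = 2.073 > 1, so g(0) = 0.129 > 0 and g(1) = -1.073 < 0.
Newton–Raphson from ψ₂ = 0.35:
  ψ₂ = 0.350: g = -0.0576, g' = -0.608 → ψ₂ = 0.255
  ψ₂ = 0.255: g = -0.0028, g' = -0.553 → ψ₂ = 0.250
Converged at ψ₂ = 0.250.
  1: x = 0.542, y = 0.900
  2: x = 0.284, y = 0.065
  3: x = 0.174, y = 0.035

x_2 (drum 2) = 0.284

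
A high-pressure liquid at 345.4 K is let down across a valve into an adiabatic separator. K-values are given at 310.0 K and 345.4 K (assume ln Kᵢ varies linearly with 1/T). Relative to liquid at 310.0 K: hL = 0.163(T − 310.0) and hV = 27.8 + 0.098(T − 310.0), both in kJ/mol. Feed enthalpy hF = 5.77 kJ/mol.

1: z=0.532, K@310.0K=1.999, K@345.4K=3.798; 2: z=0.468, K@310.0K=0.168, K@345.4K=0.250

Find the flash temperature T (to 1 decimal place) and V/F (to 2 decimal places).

Adiabatic flash: solve Rachford–Rice at each trial T, then check hF = ψ·hV(T) + (1−ψ)·hL(T).
  T = 310.0 K: K = (1.999, 0.168), RR gives ψ = 0.171, H_out = 4.753 kJ/mol
  T = 345.4 K: K = (3.798, 0.250), RR gives ψ = 0.542, H_out = 19.592 kJ/mol
  T = 327.7 K: K = (2.804, 0.207), RR gives ψ = 0.412, H_out = 13.852 kJ/mol
  T = 318.9 K: K = (2.381, 0.187), RR gives ψ = 0.316, H_out = 10.041 kJ/mol
  T = 314.4 K: K = (2.182, 0.177), RR gives ψ = 0.251, H_out = 7.618 kJ/mol
  T = 312.2 K: K = (2.089, 0.173), RR gives ψ = 0.213, H_out = 6.259 kJ/mol
Linear interpolation between T = 310.0 (H_out = 4.753) and T = 312.2 (H_out = 6.259) on hF = 5.77 gives T ≈ 311.5 K, at which ψ = 0.20.

T = 311.5 K, V/F = 0.20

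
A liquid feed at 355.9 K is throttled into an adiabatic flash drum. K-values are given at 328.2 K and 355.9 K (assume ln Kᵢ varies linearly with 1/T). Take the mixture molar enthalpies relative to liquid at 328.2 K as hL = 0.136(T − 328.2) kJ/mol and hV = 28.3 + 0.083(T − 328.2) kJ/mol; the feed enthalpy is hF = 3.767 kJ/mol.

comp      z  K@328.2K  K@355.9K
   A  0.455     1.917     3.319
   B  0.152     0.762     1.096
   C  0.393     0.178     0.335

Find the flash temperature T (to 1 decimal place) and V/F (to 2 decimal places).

Adiabatic flash: solve Rachford–Rice at each trial T, then check hF = ψ·hV(T) + (1−ψ)·hL(T).
  T = 328.2 K: K = (1.917, 0.762, 0.178), RR gives ψ = 0.089, H_out = 2.530 kJ/mol
  T = 355.9 K: K = (3.319, 1.096, 0.335), RR gives ψ = 0.622, H_out = 20.459 kJ/mol
  T = 342.0 K: K = (2.548, 0.920, 0.247), RR gives ψ = 0.399, H_out = 12.873 kJ/mol
  T = 335.1 K: K = (2.217, 0.839, 0.210), RR gives ψ = 0.266, H_out = 8.363 kJ/mol
  T = 331.6 K: K = (2.061, 0.799, 0.193), RR gives ψ = 0.184, H_out = 5.635 kJ/mol
  T = 329.9 K: K = (1.988, 0.781, 0.186), RR gives ψ = 0.139, H_out = 4.149 kJ/mol
Linear interpolation between T = 328.2 (H_out = 2.530) and T = 329.9 (H_out = 4.149) on hF = 3.767 gives T ≈ 329.5 K, at which ψ = 0.13.

T = 329.5 K, V/F = 0.13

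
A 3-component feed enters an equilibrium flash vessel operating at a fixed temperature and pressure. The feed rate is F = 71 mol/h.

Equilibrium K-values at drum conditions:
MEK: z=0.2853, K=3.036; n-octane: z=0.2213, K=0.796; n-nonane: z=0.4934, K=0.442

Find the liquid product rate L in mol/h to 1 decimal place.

L = 51.5 mol/h

Let ψ = V/F and solve Σ zᵢ(Kᵢ−1)/(1+ψ(Kᵢ−1)) = 0.
Check two-phase: ΣzᵢKᵢ = 1.2604 > 1 and Σzᵢ/Kᵢ = 1.4883 > 1, so g(0) = 0.2604 > 0 and g(1) = -0.4883 < 0.
Iterate (Newton) starting at ψ = 0.61:
  ψ = 0.6100: g = -0.20986, g' = -0.6004 → ψ = 0.2605
  ψ = 0.2605: g = 0.00977, g' = -0.7256 → ψ = 0.2739
  ψ = 0.2739: g = 0.00009, g' = -0.7118 → ψ = 0.2741
Converged at ψ = 0.2741.
Then V = ψ·F = 0.2741·71 = 19.5 mol/h and L = F − V = 51.5 mol/h.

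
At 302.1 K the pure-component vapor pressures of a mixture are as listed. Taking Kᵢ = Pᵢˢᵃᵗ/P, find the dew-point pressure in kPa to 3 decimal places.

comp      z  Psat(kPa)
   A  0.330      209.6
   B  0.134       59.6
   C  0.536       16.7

Pdew = 27.841 kPa

At the dew point ψ → 1, so Σzᵢ/Kᵢ = 1 with Kᵢ = Pᵢˢᵃᵗ/P ⇒ 1/P = Σzᵢ/Pᵢˢᵃᵗ.
1/P = 0.330/209.6 + 0.134/59.6 + 0.536/16.7 = 0.035919 ⇒ P = 27.841 kPa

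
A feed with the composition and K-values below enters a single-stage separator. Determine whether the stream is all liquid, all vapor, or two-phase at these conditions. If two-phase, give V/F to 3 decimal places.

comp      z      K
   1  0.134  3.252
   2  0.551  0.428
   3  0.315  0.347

ΣzᵢKᵢ = 0.781; Σzᵢ/Kᵢ = 2.236.
Since ΣzᵢKᵢ < 1 the mixture is below its bubble point — single liquid phase.

all liquid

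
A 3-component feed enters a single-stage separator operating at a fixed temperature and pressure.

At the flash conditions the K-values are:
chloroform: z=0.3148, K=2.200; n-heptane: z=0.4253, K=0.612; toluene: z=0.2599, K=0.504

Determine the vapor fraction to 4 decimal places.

ψ = 0.1620

Material balance + equilibrium reduce to Σ zᵢ(Kᵢ−1)/(1+ψ(Kᵢ−1)) = 0.
Feasibility: ΣzᵢKᵢ = 1.0838, Σzᵢ/Kᵢ = 1.3537 — both > 1, two phases present.
Newton–Raphson from ψ = 0.33:
  ψ = 0.3300: g = -0.07279, g' = -0.4082 → ψ = 0.1517
  ψ = 0.1517: g = 0.00484, g' = -0.4715 → ψ = 0.1620
Converged at ψ = 0.1620.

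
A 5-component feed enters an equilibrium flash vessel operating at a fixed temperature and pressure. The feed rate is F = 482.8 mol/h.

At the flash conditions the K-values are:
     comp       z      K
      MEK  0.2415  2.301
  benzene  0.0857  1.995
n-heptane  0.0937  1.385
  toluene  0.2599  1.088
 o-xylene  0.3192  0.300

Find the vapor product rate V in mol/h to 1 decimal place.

Material balance + equilibrium reduce to Σ zᵢ(Kᵢ−1)/(1+ψ(Kᵢ−1)) = 0.
Check two-phase: ΣzᵢKᵢ = 1.2350 > 1 and Σzᵢ/Kᵢ = 1.5184 > 1, so g(0) = 0.2350 > 0 and g(1) = -0.5184 < 0.
Iterate (Newton) starting at ψ = 0.67:
  ψ = 0.6700: g = -0.15149, g' = -0.7125 → ψ = 0.4574
  ψ = 0.4574: g = -0.02044, g' = -0.5511 → ψ = 0.4203
  ψ = 0.4203: g = -0.00023, g' = -0.5392 → ψ = 0.4199
Converged at ψ = 0.4199.
Then V = ψ·F = 0.4199·482.8 = 202.7 mol/h and L = F − V = 280.1 mol/h.

V = 202.7 mol/h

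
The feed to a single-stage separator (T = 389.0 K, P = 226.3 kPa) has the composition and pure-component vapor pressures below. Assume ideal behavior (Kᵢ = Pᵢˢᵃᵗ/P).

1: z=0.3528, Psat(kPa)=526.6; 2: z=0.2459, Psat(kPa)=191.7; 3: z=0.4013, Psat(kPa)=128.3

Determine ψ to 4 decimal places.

Raoult's law: Kᵢ = Pᵢˢᵃᵗ/P = Pᵢˢᵃᵗ/226.3.
  K_1 = 526.6/226.3 = 2.327000, K_2 = 191.7/226.3 = 0.847106, K_3 = 128.3/226.3 = 0.566947
Newton–Raphson from ψ = 0.5:
  ψ = 0.5000: g = 0.01891, g' = -0.3538 → ψ = 0.5534
  ψ = 0.5534: g = 0.00029, g' = -0.3436 → ψ = 0.5543
Converged at ψ = 0.5543.

ψ = 0.5543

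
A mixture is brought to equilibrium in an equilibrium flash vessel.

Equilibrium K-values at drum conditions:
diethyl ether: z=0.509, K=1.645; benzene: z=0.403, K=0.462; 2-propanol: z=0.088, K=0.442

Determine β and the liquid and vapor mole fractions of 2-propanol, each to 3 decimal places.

β = 0.179, x_2-propanol = 0.098, y_2-propanol = 0.043

Let β = V/F and solve Σ zᵢ(Kᵢ−1)/(1+β(Kᵢ−1)) = 0.
Feasibility: ΣzᵢKᵢ = 1.062, Σzᵢ/Kᵢ = 1.381 — both > 1, two phases present.
Iterate (Newton) starting at β = 0.3:
  β = 0.300: g = -0.0424, g' = -0.354 → β = 0.180
  β = 0.180: g = -0.0005, g' = -0.347 → β = 0.179
Converged at β = 0.179.
Compositions from xᵢ = zᵢ/(1+β(Kᵢ−1)), yᵢ = Kᵢxᵢ:
  diethyl ether: x = 0.456, y = 0.751
  benzene: x = 0.446, y = 0.206
  2-propanol: x = 0.098, y = 0.043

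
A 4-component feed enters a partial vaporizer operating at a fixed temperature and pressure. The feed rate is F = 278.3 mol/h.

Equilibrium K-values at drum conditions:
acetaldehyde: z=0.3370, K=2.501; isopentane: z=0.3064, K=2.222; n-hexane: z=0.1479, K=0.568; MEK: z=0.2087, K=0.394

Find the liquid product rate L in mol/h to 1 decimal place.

Rachford–Rice: g(ψ) = Σ zᵢ(Kᵢ−1)/(1+ψ(Kᵢ−1)) = 0.
Feasibility: ΣzᵢKᵢ = 1.6899, Σzᵢ/Kᵢ = 1.0627 — both > 1, two phases present.
Newton–Raphson from ψ = 0.41:
  ψ = 0.4100: g = 0.31665, g' = -0.6705 → ψ = 0.8823
  ψ = 0.8823: g = 0.02278, g' = -0.6725 → ψ = 0.9161
  ψ = 0.9161: g = -0.00044, g' = -0.6994 → ψ = 0.9155
Converged at ψ = 0.9155.
Then V = ψ·F = 0.9155·278.3 = 254.8 mol/h and L = F − V = 23.5 mol/h.

L = 23.5 mol/h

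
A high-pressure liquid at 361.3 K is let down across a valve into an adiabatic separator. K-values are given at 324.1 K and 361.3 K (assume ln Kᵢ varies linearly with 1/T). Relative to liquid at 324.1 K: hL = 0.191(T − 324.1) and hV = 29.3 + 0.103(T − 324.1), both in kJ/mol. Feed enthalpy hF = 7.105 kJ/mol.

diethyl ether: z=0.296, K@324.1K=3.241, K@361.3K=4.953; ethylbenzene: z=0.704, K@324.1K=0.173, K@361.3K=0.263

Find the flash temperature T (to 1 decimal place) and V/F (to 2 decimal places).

T = 341.1 K, V/F = 0.14

Adiabatic flash: solve Rachford–Rice at each trial T, then check hF = ψ·hV(T) + (1−ψ)·hL(T).
  T = 324.1 K: K = (3.241, 0.173), RR gives ψ = 0.044, H_out = 1.283 kJ/mol
  T = 361.3 K: K = (4.953, 0.263), RR gives ψ = 0.224, H_out = 12.923 kJ/mol
  T = 342.7 K: K = (4.053, 0.216), RR gives ψ = 0.147, H_out = 7.614 kJ/mol
  T = 333.4 K: K = (3.636, 0.194), RR gives ψ = 0.100, H_out = 4.626 kJ/mol
  T = 338.0 K: K = (3.839, 0.205), RR gives ψ = 0.124, H_out = 6.140 kJ/mol
  T = 340.4 K: K = (3.948, 0.210), RR gives ψ = 0.136, H_out = 6.902 kJ/mol
Linear interpolation between T = 340.4 (H_out = 6.902) and T = 342.7 (H_out = 7.614) on hF = 7.105 gives T ≈ 341.1 K, at which ψ = 0.14.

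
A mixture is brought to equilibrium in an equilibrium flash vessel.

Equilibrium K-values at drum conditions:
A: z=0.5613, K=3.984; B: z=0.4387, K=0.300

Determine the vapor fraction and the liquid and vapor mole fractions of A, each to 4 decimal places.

Material balance + equilibrium reduce to Σ zᵢ(Kᵢ−1)/(1+ψ(Kᵢ−1)) = 0.
Feasibility: ΣzᵢKᵢ = 2.3678, Σzᵢ/Kᵢ = 1.6032 — both > 1, two phases present.
Newton–Raphson from ψ = 0.34:
  ψ = 0.3400: g = 0.42840, g' = -1.6017 → ψ = 0.6075
  ψ = 0.6075: g = 0.06121, g' = -1.2824 → ψ = 0.6552
  ψ = 0.6552: g = -0.00046, g' = -1.3058 → ψ = 0.6548
Converged at ψ = 0.6548.
Compositions from xᵢ = zᵢ/(1+ψ(Kᵢ−1)), yᵢ = Kᵢxᵢ:
  A: x = 0.1900, y = 0.7570
  B: x = 0.8100, y = 0.2430

ψ = 0.6548, x_A = 0.1900, y_A = 0.7570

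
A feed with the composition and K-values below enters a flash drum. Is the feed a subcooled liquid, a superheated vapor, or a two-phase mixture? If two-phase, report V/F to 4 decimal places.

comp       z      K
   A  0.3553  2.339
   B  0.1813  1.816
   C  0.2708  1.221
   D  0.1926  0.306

ΣzᵢKᵢ = 1.5499; Σzᵢ/Kᵢ = 1.1029.
Both exceed 1, so a two-phase solution exists.
Newton–Raphson from ψ = 0.5:
  ψ = 0.5000: g = 0.23923, g' = -0.5177 → ψ = 0.9621
  ψ = 0.9621: g = -0.06210, g' = -1.0086 → ψ = 0.9005
  ψ = 0.9005: g = -0.00554, g' = -0.8398 → ψ = 0.8939
Converged at ψ = 0.8939.

two-phase, V/F = 0.8939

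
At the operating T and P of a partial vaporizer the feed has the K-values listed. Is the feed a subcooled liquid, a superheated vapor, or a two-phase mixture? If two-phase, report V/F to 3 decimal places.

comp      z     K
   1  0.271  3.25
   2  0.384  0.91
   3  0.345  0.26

ΣzᵢKᵢ = 1.320; Σzᵢ/Kᵢ = 1.832.
Both exceed 1, so a two-phase solution exists.
Newton–Raphson from ψ = 0.5:
  ψ = 0.500: g = -0.1545, g' = -0.783 → ψ = 0.303
  ψ = 0.303: g = -0.0019, g' = -0.802 → ψ = 0.300
Converged at ψ = 0.300.

two-phase, V/F = 0.300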